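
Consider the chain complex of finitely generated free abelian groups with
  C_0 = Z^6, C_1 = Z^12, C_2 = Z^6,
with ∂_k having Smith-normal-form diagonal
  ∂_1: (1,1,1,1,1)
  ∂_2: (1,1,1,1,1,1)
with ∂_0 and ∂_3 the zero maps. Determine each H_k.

H_0 ≅ Z,  H_1 ≅ Z,  H_2 = 0.

H_0: b_0 = 6 − 0 − 5 = 1; torsion from ∂_1 factors > 1: none. So H_0 ≅ Z.
H_1: b_1 = 12 − 5 − 6 = 1; torsion from ∂_2 factors > 1: none. So H_1 ≅ Z.
H_2: b_2 = 6 − 6 − 0 = 0; torsion from ∂_3 factors > 1: none. So H_2 ≅ 0.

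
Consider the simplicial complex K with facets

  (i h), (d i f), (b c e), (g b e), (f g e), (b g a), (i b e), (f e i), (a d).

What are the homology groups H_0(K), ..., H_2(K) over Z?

K has 9 vertices, 16 edges, 7 triangles.
rank ∂_0 = 0, rank ∂_1 = 8 ⇒ b_0 = 9 − 0 − 8 = 1; all invariant factors of ∂_1 are 1 so no torsion. So H_0 = Z.
rank ∂_1 = 8, rank ∂_2 = 7 ⇒ b_1 = 16 − 8 − 7 = 1; all invariant factors of ∂_2 are 1 so no torsion. So H_1 = Z.
rank ∂_2 = 7, rank ∂_3 = 0 ⇒ b_2 = 7 − 7 − 0 = 0. So H_2 = 0.

H_0 ≅ Z,  H_1 ≅ Z,  H_2 = 0.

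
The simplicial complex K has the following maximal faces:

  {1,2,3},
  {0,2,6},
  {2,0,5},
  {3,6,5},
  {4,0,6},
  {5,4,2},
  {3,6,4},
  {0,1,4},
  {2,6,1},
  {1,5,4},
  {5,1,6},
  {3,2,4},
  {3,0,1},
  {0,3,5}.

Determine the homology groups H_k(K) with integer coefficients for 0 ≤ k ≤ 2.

K has 7 vertices, 21 edges, 14 triangles.
rank ∂_0 = 0, rank ∂_1 = 6 ⇒ b_0 = 7 − 0 − 6 = 1; all invariant factors of ∂_1 are 1 so no torsion. So H_0 = Z.
rank ∂_1 = 6, rank ∂_2 = 13 ⇒ b_1 = 21 − 6 − 13 = 2; all invariant factors of ∂_2 are 1 so no torsion. So H_1 = Z^2.
rank ∂_2 = 13, rank ∂_3 = 0 ⇒ b_2 = 14 − 13 − 0 = 1. So H_2 = Z.

H_0 ≅ Z,  H_1 ≅ Z^2,  H_2 ≅ Z.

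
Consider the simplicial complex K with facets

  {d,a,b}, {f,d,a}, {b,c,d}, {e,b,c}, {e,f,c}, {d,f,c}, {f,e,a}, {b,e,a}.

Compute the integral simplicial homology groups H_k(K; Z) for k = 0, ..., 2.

H_0 = Z,  H_1 = 0,  H_2 = Z.

Order the vertices as a < b < c < d < e < f. Listing each simplex with vertices in this order, K has dimension 2 with simplices:

  0-simplices (6): a, b, c, d, e, f
  1-simplices (12): ab, ad, ae, af, bc, bd, be, cd, ce, cf, df, ef
  2-simplices (8): abd, abe, adf, aef, bcd, bce, cdf, cef

so the chain groups are C_0 ≅ Z^6, C_1 ≅ Z^12, C_2 ≅ Z^8.

The boundary map ∂_1: C_1 → C_0 sends each edge [p,q] (with p < q) to q − p.
The resulting 6×12 matrix has rank 5, and its Smith normal form has invariant factors (1,1,1,1,1).

Boundary ∂_2: C_2 → C_1 maps a triangle to the signed sum of its edges. For instance
  ∂cdf = df − cf + cd,
  ∂abe = be − ae + ab.
As a 12×8 matrix over Z this has rank 7, with invariant factors (1,1,1,1,1,1,1).

Now H_k = ker ∂_k / im ∂_{k+1}, so:

  H_0: rank C_0 − rank ∂_1 = 6 − 5 = 1, and the invariant factors of ∂_1 are all 1, so H_0 = Z.
  H_1: rank ker ∂_1 − rank ∂_2 = (12 − 5) − 7 = 0, and the invariant factors of ∂_2 are all 1, so H_1 = 0.
  H_2: rank ker ∂_2 − rank ∂_3 = (8 − 7) − 0 = 1, and there is no ∂_3, so H_2 = Z.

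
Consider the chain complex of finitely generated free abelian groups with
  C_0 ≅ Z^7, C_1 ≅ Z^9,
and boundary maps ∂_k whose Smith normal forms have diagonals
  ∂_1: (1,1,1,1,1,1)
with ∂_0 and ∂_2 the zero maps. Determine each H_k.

H_0 ≅ Z,  H_1 ≅ Z^3.

H_0: b_0 = 7 − 0 − 6 = 1; torsion from ∂_1 factors > 1: none. So H_0 ≅ Z.
H_1: b_1 = 9 − 6 − 0 = 3; torsion from ∂_2 factors > 1: none. So H_1 ≅ Z^3.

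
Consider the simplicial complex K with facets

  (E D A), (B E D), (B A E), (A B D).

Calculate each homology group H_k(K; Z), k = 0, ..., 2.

K has 4 vertices, 6 edges, 4 triangles.
rank ∂_0 = 0, rank ∂_1 = 3 ⇒ b_0 = 4 − 0 − 3 = 1; all invariant factors of ∂_1 are 1 so no torsion. So H_0 ≅ Z.
rank ∂_1 = 3, rank ∂_2 = 3 ⇒ b_1 = 6 − 3 − 3 = 0; all invariant factors of ∂_2 are 1 so no torsion. So H_1 ≅ 0.
rank ∂_2 = 3, rank ∂_3 = 0 ⇒ b_2 = 4 − 3 − 0 = 1. So H_2 ≅ Z.

H_0 ≅ Z,  H_1 = 0,  H_2 ≅ Z.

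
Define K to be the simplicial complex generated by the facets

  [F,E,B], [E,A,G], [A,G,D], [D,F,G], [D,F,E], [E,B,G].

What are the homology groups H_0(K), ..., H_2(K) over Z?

We work with the vertex ordering A < B < D < E < F < G. The simplices of K, each written with vertices in increasing order, are:

  0-simplices (6): A, B, D, E, F, G
  1-simplices (12): AD, AE, AG, BE, BF, BG, DE, DF, DG, EF, EG, FG
  2-simplices (6): ADG, AEG, BEF, BEG, DEF, DFG

Hence C_0 ≅ Z^6, C_1 ≅ Z^12, C_2 ≅ Z^6.

The boundary map ∂_1: C_1 → C_0 maps an edge to its endpoints' difference, ∂[p,q] = q − p. For instance
  ∂AE = E − A.
The 6×12 boundary matrix has rank 5 and Smith normal form diag(1,1,1,1,1).

The boundary map ∂_2: C_2 → C_1 acts by ∂[p,q,r] = [q,r] − [p,r] + [p,q]. For instance
  ∂AEG = EG − AG + AE,
  ∂DEF = EF − DF + DE.
The resulting 12×6 matrix has rank 6, and its Smith normal form has invariant factors (1,1,1,1,1,1).

Now H_k = ker ∂_k / im ∂_{k+1}, so:

  H_0: rank C_0 − rank ∂_1 = 6 − 5 = 1, and the invariant factors of ∂_1 are all 1, so H_0 = Z.
  H_1: rank ker ∂_1 − rank ∂_2 = (12 − 5) − 6 = 1, and the invariant factors of ∂_2 are all 1, so H_1 = Z.
  H_2: rank ker ∂_2 − rank ∂_3 = (6 − 6) − 0 = 0, and there is no ∂_3, so H_2 = 0.

As a check, the Euler characteristic is 6 − 12 + 6 = 0, which agrees with 1 − 1 + 0 = 0.
(K is a triangulation of the cylinder S^1 x I.)

H_0 = Z,  H_1 = Z,  H_2 = 0.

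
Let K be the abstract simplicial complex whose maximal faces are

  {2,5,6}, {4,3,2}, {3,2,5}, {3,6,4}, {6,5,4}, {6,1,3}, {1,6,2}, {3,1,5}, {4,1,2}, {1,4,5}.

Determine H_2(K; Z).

Order the vertices as 1 < 2 < 3 < 4 < 5 < 6. Listing each simplex with vertices in this order, K has dimension 2 with simplices:

  0-simplices (6): [1], [2], [3], [4], [5], [6]
  1-simplices (15): [1,2], [1,3], [1,4], [1,5], [1,6], [2,3], [2,4], [2,5], [2,6], [3,4], [3,5], [3,6], [4,5], [4,6], [5,6]
  2-simplices (10): [1,2,4], [1,2,6], [1,3,5], [1,3,6], [1,4,5], [2,3,4], [2,3,5], [2,5,6], [3,4,6], [4,5,6]

so the chain groups are C_0 ≅ Z^6, C_1 ≅ Z^15, C_2 ≅ Z^10.

Boundary ∂_1: C_1 → C_0 maps an edge to its endpoints' difference, ∂[p,q] = q − p.
The 6×15 boundary matrix has rank 5 and Smith normal form diag(1,1,1,1,1).

The boundary map ∂_2: C_2 → C_1 maps a triangle to the signed sum of its edges. For instance
  ∂[4,5,6] = [5,6] − [4,6] + [4,5],
  ∂[3,4,6] = [4,6] − [3,6] + [3,4].
This gives a 15×10 integer matrix of rank 10; reducing to Smith normal form yields diagonal entries (1,1,1,1,1,1,1,1,1,2).

Computing H_k = (kernel of ∂_k) / (image of ∂_{k+1}):

  H_2: rank ker ∂_2 − rank ∂_3 = (10 − 10) − 0 = 0, and there is no ∂_3, so H_2 ≅ 0.

(K is a triangulation of the real projective plane RP^2.)

H_2 ≅ 0.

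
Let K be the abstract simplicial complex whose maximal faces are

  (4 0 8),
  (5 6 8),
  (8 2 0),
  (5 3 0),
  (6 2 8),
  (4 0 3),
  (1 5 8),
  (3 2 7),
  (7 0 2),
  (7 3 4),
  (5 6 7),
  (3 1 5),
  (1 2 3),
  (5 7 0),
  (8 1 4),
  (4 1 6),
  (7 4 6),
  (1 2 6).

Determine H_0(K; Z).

Take the total order 0 < 1 < 2 < 3 < 4 < 5 < 6 < 7 < 8 on the vertex set. Then K (dimension 2) consists of the simplices:

  0-simplices (9): [0], [1], [2], [3], [4], [5], [6], [7], [8]
  1-simplices (27): (27 of them)
  2-simplices (18): [0,2,7], [0,2,8], [0,3,4], [0,3,5], [0,4,8], [0,5,7], [1,2,3], [1,2,6], [1,3,5], [1,4,6], [1,4,8], [1,5,8], [2,3,7], [2,6,8], [3,4,7], [4,6,7], [5,6,7], [5,6,8]

so the chain groups are C_0 ≅ Z^9, C_1 ≅ Z^27, C_2 ≅ Z^18.

∂_1: C_1 → C_0 is given by ∂[p,q] = [q] − [p]. For instance
  ∂[4,7] = [7] − [4].
The 9×27 boundary matrix has rank 8 and Smith normal form diag(1,1,1,1,1,1,1,1).

Boundary ∂_2: C_2 → C_1 maps a triangle to the signed sum of its edges. For instance
  ∂[1,4,8] = [4,8] − [1,8] + [1,4],
  ∂[1,4,6] = [4,6] − [1,6] + [1,4].
The resulting 27×18 matrix has rank 18, and its Smith normal form has invariant factors (1,1,1,1,1,1,1,1,1,1,1,1,1,1,1,1,1,2).

Now H_k = ker ∂_k / im ∂_{k+1}, so:

  H_0: rank C_0 − rank ∂_1 = 9 − 8 = 1, and the invariant factors of ∂_1 are all 1, so H_0 ≅ Z.

(K is a triangulation of the Klein bottle.)

H_0 ≅ Z.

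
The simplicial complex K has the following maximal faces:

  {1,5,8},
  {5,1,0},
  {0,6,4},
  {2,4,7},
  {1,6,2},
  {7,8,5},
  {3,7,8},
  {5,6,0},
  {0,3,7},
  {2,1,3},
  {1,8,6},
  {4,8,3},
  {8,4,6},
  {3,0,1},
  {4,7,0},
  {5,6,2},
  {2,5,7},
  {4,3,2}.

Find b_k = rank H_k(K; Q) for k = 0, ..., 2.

b_0 = 1, b_1 = 1, b_2 = 0.

Fix the vertex order 0 < 1 < 2 < 3 < 4 < 5 < 6 < 7 < 8 and write every simplex with vertices in increasing order. Then dim K = 2 and the simplices of K are:

  0-simplices (9): [0], [1], [2], [3], [4], [5], [6], [7], [8]
  1-simplices (27): (27 of them)
  2-simplices (18): [0,1,3], [0,1,5], [0,3,7], [0,4,6], [0,4,7], [0,5,6], [1,2,3], [1,2,6], [1,5,8], [1,6,8], [2,3,4], [2,4,7], [2,5,6], [2,5,7], [3,4,8], [3,7,8], [4,6,8], [5,7,8]

so the chain groups are C_0 ≅ Z^9, C_1 ≅ Z^27, C_2 ≅ Z^18.

The boundary map ∂_1: C_1 → C_0 sends each edge [p,q] (with p < q) to q − p.
As a 9×27 matrix over Z this has rank 8, with invariant factors (1,1,1,1,1,1,1,1).

Boundary ∂_2: C_2 → C_1 maps a triangle to the signed sum of its edges. For instance
  ∂[4,6,8] = [6,8] − [4,8] + [4,6],
  ∂[2,4,7] = [4,7] − [2,7] + [2,4].
The 27×18 boundary matrix has rank 18 and Smith normal form diag(1,1,1,1,1,1,1,1,1,1,1,1,1,1,1,1,1,2).

Now H_k = ker ∂_k / im ∂_{k+1}, so:

  H_0: rank C_0 − rank ∂_1 = 9 − 8 = 1, and the invariant factors of ∂_1 are all 1, so H_0 = Z.
  H_1: rank ker ∂_1 − rank ∂_2 = (27 − 8) − 18 = 1, and ∂_2 has invariant factor 2 > 1, so H_1 = Z ⊕ Z/2.
  H_2: rank ker ∂_2 − rank ∂_3 = (18 − 18) − 0 = 0, and there is no ∂_3, so H_2 = 0.

Hence the Betti numbers are b_0 = 1, b_1 = 1, b_2 = 0.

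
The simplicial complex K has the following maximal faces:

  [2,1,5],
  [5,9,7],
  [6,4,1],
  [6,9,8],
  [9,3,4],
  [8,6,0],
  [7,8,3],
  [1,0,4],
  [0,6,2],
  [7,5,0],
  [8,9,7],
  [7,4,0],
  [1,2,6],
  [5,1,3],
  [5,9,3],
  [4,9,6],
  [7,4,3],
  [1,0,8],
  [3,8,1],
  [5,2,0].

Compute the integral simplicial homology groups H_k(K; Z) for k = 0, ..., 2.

K has 10 vertices, 30 edges, 20 triangles.
rank ∂_0 = 0, rank ∂_1 = 9 ⇒ b_0 = 10 − 0 − 9 = 1; all invariant factors of ∂_1 are 1 so no torsion. So H_0 = Z.
rank ∂_1 = 9, rank ∂_2 = 20 ⇒ b_1 = 30 − 9 − 20 = 1; ∂_2 has invariant factor(s) [2] giving torsion. So H_1 = Z ⊕ Z/2.
rank ∂_2 = 20, rank ∂_3 = 0 ⇒ b_2 = 20 − 20 − 0 = 0. So H_2 = 0.

H_0 ≅ Z,  H_1 ≅ Z ⊕ Z/2,  H_2 = 0.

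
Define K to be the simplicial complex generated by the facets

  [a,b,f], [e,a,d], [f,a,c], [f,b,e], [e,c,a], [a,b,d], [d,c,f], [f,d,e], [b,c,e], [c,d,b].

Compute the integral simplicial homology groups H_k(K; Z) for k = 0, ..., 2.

Order the vertices as a < b < c < d < e < f. Listing each simplex with vertices in this order, K has dimension 2 with simplices:

  0-simplices (6): a, b, c, d, e, f
  1-simplices (15): ab, ac, ad, ae, af, bc, bd, be, bf, cd, ce, cf, de, df, ef
  2-simplices (10): abd, abf, ace, acf, ade, bcd, bce, bef, cdf, def

giving chain groups C_0 ≅ Z^6, C_1 ≅ Z^15, C_2 ≅ Z^10.

The boundary map ∂_1: C_1 → C_0 maps an edge to its endpoints' difference, ∂[p,q] = q − p.
As a 6×15 matrix over Z this has rank 5, with invariant factors (1,1,1,1,1).

The boundary map ∂_2: C_2 → C_1 sends each 2-simplex [p,q,r] to [q,r] − [p,r] + [p,q]. For instance
  ∂def = ef − df + de,
  ∂acf = cf − af + ac.
As a 15×10 matrix over Z this has rank 10, with invariant factors (1,1,1,1,1,1,1,1,1,2).

Computing H_k = (kernel of ∂_k) / (image of ∂_{k+1}):

  H_0: rank C_0 − rank ∂_1 = 6 − 5 = 1, and the invariant factors of ∂_1 are all 1, so H_0 ≅ Z.
  H_1: rank ker ∂_1 − rank ∂_2 = (15 − 5) − 10 = 0, and ∂_2 has invariant factor 2 > 1, so H_1 ≅ Z/2.
  H_2: rank ker ∂_2 − rank ∂_3 = (10 − 10) − 0 = 0, and there is no ∂_3, so H_2 ≅ 0.

H_0 = Z,  H_1 = Z/2,  H_2 = 0.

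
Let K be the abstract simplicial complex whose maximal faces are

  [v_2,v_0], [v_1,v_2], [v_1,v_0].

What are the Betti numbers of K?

We work with the vertex ordering v_0 < v_1 < v_2. The simplices of K, each written with vertices in increasing order, are:

  0-simplices (3): [v_0], [v_1], [v_2]
  1-simplices (3): [v_0,v_1], [v_0,v_2], [v_1,v_2]

so the chain groups are C_0 ≅ Z^3, C_1 ≅ Z^3.

The boundary map ∂_1: C_1 → C_0 is given by ∂[p,q] = [q] − [p]. For instance
  ∂[v_0,v_1] = [v_1] − [v_0].
The 3×3 boundary matrix has rank 2 and Smith normal form diag(1,1).

Now H_k = ker ∂_k / im ∂_{k+1}, so:

  H_0: rank C_0 − rank ∂_1 = 3 − 2 = 1, and the invariant factors of ∂_1 are all 1, so H_0 ≅ Z.
  H_1: rank ker ∂_1 − rank ∂_2 = (3 − 2) − 0 = 1, and there is no ∂_2, so H_1 ≅ Z.

(K is a triangulation of the circle S^1.)

Hence the Betti numbers are b_0 = 1, b_1 = 1.

b_0 = 1, b_1 = 1.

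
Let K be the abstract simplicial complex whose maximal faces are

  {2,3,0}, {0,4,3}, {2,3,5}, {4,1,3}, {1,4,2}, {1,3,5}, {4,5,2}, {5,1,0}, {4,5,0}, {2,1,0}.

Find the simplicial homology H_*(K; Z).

H_0 ≅ Z,  H_1 ≅ Z/2,  H_2 = 0.

K has 6 vertices, 15 edges, 10 triangles.
rank ∂_0 = 0, rank ∂_1 = 5 ⇒ b_0 = 6 − 0 − 5 = 1; all invariant factors of ∂_1 are 1 so no torsion. So H_0 ≅ Z.
rank ∂_1 = 5, rank ∂_2 = 10 ⇒ b_1 = 15 − 5 − 10 = 0; ∂_2 has invariant factor(s) [2] giving torsion. So H_1 ≅ Z/2.
rank ∂_2 = 10, rank ∂_3 = 0 ⇒ b_2 = 10 − 10 − 0 = 0. So H_2 ≅ 0.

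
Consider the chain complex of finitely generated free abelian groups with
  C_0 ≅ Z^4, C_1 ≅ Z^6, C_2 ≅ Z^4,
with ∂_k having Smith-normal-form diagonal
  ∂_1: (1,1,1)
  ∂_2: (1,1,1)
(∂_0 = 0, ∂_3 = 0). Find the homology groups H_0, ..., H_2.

H_0: b_0 = 4 − 0 − 3 = 1; torsion from ∂_1 factors > 1: none. So H_0 ≅ Z.
H_1: b_1 = 6 − 3 − 3 = 0; torsion from ∂_2 factors > 1: none. So H_1 ≅ 0.
H_2: b_2 = 4 − 3 − 0 = 1; torsion from ∂_3 factors > 1: none. So H_2 ≅ Z.

H_0 ≅ Z,  H_1 = 0,  H_2 ≅ Z.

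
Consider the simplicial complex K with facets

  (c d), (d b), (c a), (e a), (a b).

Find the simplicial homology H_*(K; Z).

H_0 ≅ Z,  H_1 ≅ Z.

We work with the vertex ordering a < b < c < d < e. The simplices of K, each written with vertices in increasing order, are:

  0-simplices (5): a, b, c, d, e
  1-simplices (5): ab, ac, ae, bd, cd

giving chain groups C_0 ≅ Z^5, C_1 ≅ Z^5.

∂_1: C_1 → C_0 is given by ∂[p,q] = [q] − [p]. For instance
  ∂cd = d − c.
As a 5×5 matrix over Z this has rank 4, with invariant factors (1,1,1,1).

Computing H_k = (kernel of ∂_k) / (image of ∂_{k+1}):

  H_0: rank C_0 − rank ∂_1 = 5 − 4 = 1, and the invariant factors of ∂_1 are all 1, so H_0 ≅ Z.
  H_1: rank ker ∂_1 − rank ∂_2 = (5 − 4) − 0 = 1, and there is no ∂_2, so H_1 ≅ Z.

As a check, the Euler characteristic is 5 − 5 = 0, which agrees with 1 − 1 = 0.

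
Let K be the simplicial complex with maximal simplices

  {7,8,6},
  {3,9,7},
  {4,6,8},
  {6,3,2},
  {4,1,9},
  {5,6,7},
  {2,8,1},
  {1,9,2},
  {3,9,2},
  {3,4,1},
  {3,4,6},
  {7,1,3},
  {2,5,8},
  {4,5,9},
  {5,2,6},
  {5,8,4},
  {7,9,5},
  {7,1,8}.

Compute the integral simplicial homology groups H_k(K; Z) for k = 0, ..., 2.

Fix the vertex order 1 < 2 < 3 < 4 < 5 < 6 < 7 < 8 < 9 and write every simplex with vertices in increasing order. Then dim K = 2 and the simplices of K are:

  0-simplices (9): [1], [2], [3], [4], [5], [6], [7], [8], [9]
  1-simplices (27): (27 of them)
  2-simplices (18): [1,2,8], [1,2,9], [1,3,4], [1,3,7], [1,4,9], [1,7,8], [2,3,6], [2,3,9], [2,5,6], [2,5,8], [3,4,6], [3,7,9], [4,5,8], [4,5,9], [4,6,8], [5,6,7], [5,7,9], [6,7,8]

giving chain groups C_0 ≅ Z^9, C_1 ≅ Z^27, C_2 ≅ Z^18.

Boundary ∂_1: C_1 → C_0 sends each edge [p,q] (with p < q) to q − p.
The resulting 9×27 matrix has rank 8, and its Smith normal form has invariant factors (1,1,1,1,1,1,1,1).

The boundary map ∂_2: C_2 → C_1 maps a triangle to the signed sum of its edges. For instance
  ∂[1,4,9] = [4,9] − [1,9] + [1,4],
  ∂[2,3,9] = [3,9] − [2,9] + [2,3].
The resulting 27×18 matrix has rank 18, and its Smith normal form has invariant factors (1,1,1,1,1,1,1,1,1,1,1,1,1,1,1,1,1,2).

From H_k ≅ ker(∂_k) / im(∂_{k+1}) we obtain:

  H_0: rank C_0 − rank ∂_1 = 9 − 8 = 1, and the invariant factors of ∂_1 are all 1, so H_0 ≅ Z.
  H_1: rank ker ∂_1 − rank ∂_2 = (27 − 8) − 18 = 1, and ∂_2 has invariant factor 2 > 1, so H_1 ≅ Z × Z/2.
  H_2: rank ker ∂_2 − rank ∂_3 = (18 − 18) − 0 = 0, and there is no ∂_3, so H_2 ≅ 0.

H_0 ≅ Z,  H_1 ≅ Z × Z/2,  H_2 = 0.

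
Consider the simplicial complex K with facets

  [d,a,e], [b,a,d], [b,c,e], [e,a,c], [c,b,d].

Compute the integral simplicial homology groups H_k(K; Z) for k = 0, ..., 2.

H_0 = Z,  H_1 = Z,  H_2 = 0.

K has 5 vertices, 10 edges, 5 triangles.
rank ∂_0 = 0, rank ∂_1 = 4 ⇒ b_0 = 5 − 0 − 4 = 1; all invariant factors of ∂_1 are 1 so no torsion. So H_0 ≅ Z.
rank ∂_1 = 4, rank ∂_2 = 5 ⇒ b_1 = 10 − 4 − 5 = 1; all invariant factors of ∂_2 are 1 so no torsion. So H_1 ≅ Z.
rank ∂_2 = 5, rank ∂_3 = 0 ⇒ b_2 = 5 − 5 − 0 = 0. So H_2 ≅ 0.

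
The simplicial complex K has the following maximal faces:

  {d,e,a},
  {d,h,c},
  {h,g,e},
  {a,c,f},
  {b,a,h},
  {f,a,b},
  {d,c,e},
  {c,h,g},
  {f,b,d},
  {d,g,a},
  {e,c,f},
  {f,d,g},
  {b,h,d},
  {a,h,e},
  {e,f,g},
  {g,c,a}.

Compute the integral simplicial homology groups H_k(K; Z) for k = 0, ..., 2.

K has 8 vertices, 24 edges, 16 triangles.
rank ∂_0 = 0, rank ∂_1 = 7 ⇒ b_0 = 8 − 0 − 7 = 1; all invariant factors of ∂_1 are 1 so no torsion. So H_0 = Z.
rank ∂_1 = 7, rank ∂_2 = 15 ⇒ b_1 = 24 − 7 − 15 = 2; all invariant factors of ∂_2 are 1 so no torsion. So H_1 = Z^2.
rank ∂_2 = 15, rank ∂_3 = 0 ⇒ b_2 = 16 − 15 − 0 = 1. So H_2 = Z.

H_0 = Z,  H_1 = Z^2,  H_2 = Z.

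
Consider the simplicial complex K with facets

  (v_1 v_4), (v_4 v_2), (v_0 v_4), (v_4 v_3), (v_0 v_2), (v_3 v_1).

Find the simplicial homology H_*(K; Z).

Order the vertices as v_0 < v_1 < v_2 < v_3 < v_4. Listing each simplex with vertices in this order, K has dimension 1 with simplices:

  0-simplices (5): [v_0], [v_1], [v_2], [v_3], [v_4]
  1-simplices (6): [v_0,v_2], [v_0,v_4], [v_1,v_3], [v_1,v_4], [v_2,v_4], [v_3,v_4]

so the chain groups are C_0 ≅ Z^5, C_1 ≅ Z^6.

∂_1: C_1 → C_0 sends each edge [p,q] (with p < q) to q − p.
This gives a 5×6 integer matrix of rank 4; reducing to Smith normal form yields diagonal entries (1,1,1,1).

Computing H_k = (kernel of ∂_k) / (image of ∂_{k+1}):

  H_0: rank C_0 − rank ∂_1 = 5 − 4 = 1, and the invariant factors of ∂_1 are all 1, so H_0 ≅ Z.
  H_1: rank ker ∂_1 − rank ∂_2 = (6 − 4) − 0 = 2, and there is no ∂_2, so H_1 ≅ Z^2.

(K is a triangulation of a wedge of 2 circles.)

H_0 ≅ Z,  H_1 ≅ Z^2.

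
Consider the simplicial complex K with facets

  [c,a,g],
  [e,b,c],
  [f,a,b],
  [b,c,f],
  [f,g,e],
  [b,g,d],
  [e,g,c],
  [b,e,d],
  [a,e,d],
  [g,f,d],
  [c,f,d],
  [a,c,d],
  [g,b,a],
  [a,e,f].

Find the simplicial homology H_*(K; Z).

Fix the vertex order a < b < c < d < e < f < g and write every simplex with vertices in increasing order. Then dim K = 2 and the simplices of K are:

  0-simplices (7): a, b, c, d, e, f, g
  1-simplices (21): ab, ac, ad, ae, af, ag, bc, bd, be, bf, bg, cd, ce, cf, cg, de, df, dg, ef, eg, fg
  2-simplices (14): abf, abg, acd, acg, ade, aef, bce, bcf, bde, bdg, cdf, ceg, dfg, efg

giving chain groups C_0 ≅ Z^7, C_1 ≅ Z^21, C_2 ≅ Z^14.

The boundary map ∂_1: C_1 → C_0 sends each edge [p,q] (with p < q) to q − p. For instance
  ∂ab = b − a.
As a 7×21 matrix over Z this has rank 6, with invariant factors (1,1,1,1,1,1).

∂_2: C_2 → C_1 maps a triangle to the signed sum of its edges. For instance
  ∂bdg = dg − bg + bd,
  ∂ceg = eg − cg + ce.
As a 21×14 matrix over Z this has rank 13, with invariant factors (1,1,1,1,1,1,1,1,1,1,1,1,1).

From H_k ≅ ker(∂_k) / im(∂_{k+1}) we obtain:

  H_0: rank C_0 − rank ∂_1 = 7 − 6 = 1, and the invariant factors of ∂_1 are all 1, so H_0 = Z.
  H_1: rank ker ∂_1 − rank ∂_2 = (21 − 6) − 13 = 2, and the invariant factors of ∂_2 are all 1, so H_1 = Z^2.
  H_2: rank ker ∂_2 − rank ∂_3 = (14 − 13) − 0 = 1, and there is no ∂_3, so H_2 = Z.

As a check, the Euler characteristic is 7 − 21 + 14 = 0, which agrees with 1 − 2 + 1 = 0.

H_0 ≅ Z,  H_1 ≅ Z^2,  H_2 ≅ Z.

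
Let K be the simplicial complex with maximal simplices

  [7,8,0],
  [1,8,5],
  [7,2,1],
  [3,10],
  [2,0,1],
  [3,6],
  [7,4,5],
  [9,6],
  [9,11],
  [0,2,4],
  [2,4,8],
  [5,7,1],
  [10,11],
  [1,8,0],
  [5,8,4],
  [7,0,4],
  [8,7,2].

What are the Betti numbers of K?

We work with the vertex ordering 0 < 1 < 2 < 3 < 4 < 5 < 6 < 7 < 8 < 9 < 10 < 11. The simplices of K, each written with vertices in increasing order, are:

  0-simplices (12): [0], [1], [2], [3], [4], [5], [6], [7], [8], [9], [10], [11]
  1-simplices (23): (23 of them)
  2-simplices (12): [0,1,2], [0,1,8], [0,2,4], [0,4,7], [0,7,8], [1,2,7], [1,5,7], [1,5,8], [2,4,8], [2,7,8], [4,5,7], [4,5,8]

so the chain groups are C_0 ≅ Z^12, C_1 ≅ Z^23, C_2 ≅ Z^12.

∂_1: C_1 → C_0 is given by ∂[p,q] = [q] − [p]. For instance
  ∂[0,4] = [4] − [0].
The resulting 12×23 matrix has rank 10, and its Smith normal form has invariant factors (1,1,1,1,1,1,1,1,1,1).

∂_2: C_2 → C_1 acts by ∂[p,q,r] = [q,r] − [p,r] + [p,q]. For instance
  ∂[1,5,8] = [5,8] − [1,8] + [1,5],
  ∂[1,2,7] = [2,7] − [1,7] + [1,2].
The 23×12 boundary matrix has rank 12 and Smith normal form diag(1,1,1,1,1,1,1,1,1,1,1,2).

From H_k ≅ ker(∂_k) / im(∂_{k+1}) we obtain:

  H_0: rank C_0 − rank ∂_1 = 12 − 10 = 2, and the invariant factors of ∂_1 are all 1, so H_0 ≅ Z^2.
  H_1: rank ker ∂_1 − rank ∂_2 = (23 − 10) − 12 = 1, and ∂_2 has invariant factor 2 > 1, so H_1 ≅ Z ⊕ Z/2Z.
  H_2: rank ker ∂_2 − rank ∂_3 = (12 − 12) − 0 = 0, and there is no ∂_3, so H_2 ≅ 0.

As a check, the Euler characteristic is 12 − 23 + 12 = 1, which agrees with 2 − 1 + 0 = 1.

Hence the Betti numbers are b_0 = 2, b_1 = 1, b_2 = 0.

b_0 = 2, b_1 = 1, b_2 = 0.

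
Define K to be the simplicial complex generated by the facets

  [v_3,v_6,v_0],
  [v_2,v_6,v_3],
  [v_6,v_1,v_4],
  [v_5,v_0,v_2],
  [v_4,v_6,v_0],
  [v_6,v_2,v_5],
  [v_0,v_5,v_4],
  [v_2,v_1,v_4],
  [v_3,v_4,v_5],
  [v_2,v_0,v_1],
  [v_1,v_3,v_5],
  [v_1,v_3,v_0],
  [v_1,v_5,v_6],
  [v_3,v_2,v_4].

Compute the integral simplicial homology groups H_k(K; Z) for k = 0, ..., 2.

Fix the vertex order v_0 < v_1 < v_2 < v_3 < v_4 < v_5 < v_6 and write every simplex with vertices in increasing order. Then dim K = 2 and the simplices of K are:

  0-simplices (7): [v_0], [v_1], [v_2], [v_3], [v_4], [v_5], [v_6]
  1-simplices (21): (21 of them)
  2-simplices (14): (14 of them)

so the chain groups are C_0 ≅ Z^7, C_1 ≅ Z^21, C_2 ≅ Z^14.

∂_1: C_1 → C_0 maps an edge to its endpoints' difference, ∂[p,q] = q − p. For instance
  ∂[v_4,v_5] = [v_5] − [v_4].
As a 7×21 matrix over Z this has rank 6, with invariant factors (1,1,1,1,1,1).

The boundary map ∂_2: C_2 → C_1 sends each 2-simplex [p,q,r] to [q,r] − [p,r] + [p,q]. For instance
  ∂[v_2,v_5,v_6] = [v_5,v_6] − [v_2,v_6] + [v_2,v_5],
  ∂[v_1,v_5,v_6] = [v_5,v_6] − [v_1,v_6] + [v_1,v_5].
As a 21×14 matrix over Z this has rank 13, with invariant factors (1,1,1,1,1,1,1,1,1,1,1,1,1).

Now H_k = ker ∂_k / im ∂_{k+1}, so:

  H_0: rank C_0 − rank ∂_1 = 7 − 6 = 1, and the invariant factors of ∂_1 are all 1, so H_0 = Z.
  H_1: rank ker ∂_1 − rank ∂_2 = (21 − 6) − 13 = 2, and the invariant factors of ∂_2 are all 1, so H_1 = Z^2.
  H_2: rank ker ∂_2 − rank ∂_3 = (14 − 13) − 0 = 1, and there is no ∂_3, so H_2 = Z.

H_0 ≅ Z,  H_1 ≅ Z^2,  H_2 ≅ Z.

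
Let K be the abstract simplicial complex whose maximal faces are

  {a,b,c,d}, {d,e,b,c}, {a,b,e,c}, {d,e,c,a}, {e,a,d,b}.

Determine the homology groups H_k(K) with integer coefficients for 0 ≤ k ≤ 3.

Order the vertices as a < b < c < d < e. Listing each simplex with vertices in this order, K has dimension 3 with simplices:

  0-simplices (5): a, b, c, d, e
  1-simplices (10): ab, ac, ad, ae, bc, bd, be, cd, ce, de
  2-simplices (10): abc, abd, abe, acd, ace, ade, bcd, bce, bde, cde
  3-simplices (5): abcd, abce, abde, acde, bcde

giving chain groups C_0 ≅ Z^5, C_1 ≅ Z^10, C_2 ≅ Z^10, C_3 ≅ Z^5.

The boundary map ∂_1: C_1 → C_0 maps an edge to its endpoints' difference, ∂[p,q] = q − p.
The resulting 5×10 matrix has rank 4, and its Smith normal form has invariant factors (1,1,1,1).

Boundary ∂_2: C_2 → C_1 sends each 2-simplex [p,q,r] to [q,r] − [p,r] + [p,q]. For instance
  ∂ace = ce − ae + ac,
  ∂abc = bc − ac + ab.
The 10×10 boundary matrix has rank 6 and Smith normal form diag(1,1,1,1,1,1).

∂_3: C_3 → C_2 sends each 3-simplex σ to the alternating sum Σ_i (−1)^i (σ with its i-th vertex removed). For instance
  ∂bcde = cde − bde + bce − bcd,
  ∂abcd = bcd − acd + abd − abc.
The 10×5 boundary matrix has rank 4 and Smith normal form diag(1,1,1,1).

From H_k ≅ ker(∂_k) / im(∂_{k+1}) we obtain:

  H_0: rank C_0 − rank ∂_1 = 5 − 4 = 1, and the invariant factors of ∂_1 are all 1, so H_0 = Z.
  H_1: rank ker ∂_1 − rank ∂_2 = (10 − 4) − 6 = 0, and the invariant factors of ∂_2 are all 1, so H_1 = 0.
  H_2: rank ker ∂_2 − rank ∂_3 = (10 − 6) − 4 = 0, and the invariant factors of ∂_3 are all 1, so H_2 = 0.
  H_3: rank ker ∂_3 − rank ∂_4 = (5 − 4) − 0 = 1, and there is no ∂_4, so H_3 = Z.

(K is a triangulation of the 3-sphere S^3.)

H_0 = Z,  H_1 = 0,  H_2 = 0,  H_3 = Z.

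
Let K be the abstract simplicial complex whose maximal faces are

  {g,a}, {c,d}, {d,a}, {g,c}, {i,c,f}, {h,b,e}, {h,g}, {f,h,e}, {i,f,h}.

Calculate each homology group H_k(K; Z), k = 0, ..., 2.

Order the vertices as a < b < c < d < e < f < g < h < i. Listing each simplex with vertices in this order, K has dimension 2 with simplices:

  0-simplices (9): a, b, c, d, e, f, g, h, i
  1-simplices (14): ad, ag, be, bh, cd, cf, cg, ci, ef, eh, fh, fi, gh, hi
  2-simplices (4): beh, cfi, efh, fhi

so the chain groups are C_0 ≅ Z^9, C_1 ≅ Z^14, C_2 ≅ Z^4.

Boundary ∂_1: C_1 → C_0 is given by ∂[p,q] = [q] − [p].
The 9×14 boundary matrix has rank 8 and Smith normal form diag(1,1,1,1,1,1,1,1).

∂_2: C_2 → C_1 maps a triangle to the signed sum of its edges. For instance
  ∂fhi = hi − fi + fh,
  ∂beh = eh − bh + be.
The 14×4 boundary matrix has rank 4 and Smith normal form diag(1,1,1,1).

Reading off H_k = ker ∂_k / im ∂_{k+1}:

  H_0: rank C_0 − rank ∂_1 = 9 − 8 = 1, and the invariant factors of ∂_1 are all 1, so H_0 = Z.
  H_1: rank ker ∂_1 − rank ∂_2 = (14 − 8) − 4 = 2, and the invariant factors of ∂_2 are all 1, so H_1 = Z^2.
  H_2: rank ker ∂_2 − rank ∂_3 = (4 − 4) − 0 = 0, and there is no ∂_3, so H_2 = 0.

H_0 = Z,  H_1 = Z^2,  H_2 = 0.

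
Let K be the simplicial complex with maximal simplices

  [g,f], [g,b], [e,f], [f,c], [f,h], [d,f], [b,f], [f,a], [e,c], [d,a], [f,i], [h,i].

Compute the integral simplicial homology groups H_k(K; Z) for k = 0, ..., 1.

Take the total order a < b < c < d < e < f < g < h < i on the vertex set. Then K (dimension 1) consists of the simplices:

  0-simplices (9): a, b, c, d, e, f, g, h, i
  1-simplices (12): ad, af, bf, bg, ce, cf, df, ef, fg, fh, fi, hi

so the chain groups are C_0 ≅ Z^9, C_1 ≅ Z^12.

The boundary map ∂_1: C_1 → C_0 maps an edge to its endpoints' difference, ∂[p,q] = q − p. For instance
  ∂bg = g − b.
This gives a 9×12 integer matrix of rank 8; reducing to Smith normal form yields diagonal entries (1,1,1,1,1,1,1,1).

Computing H_k = (kernel of ∂_k) / (image of ∂_{k+1}):

  H_0: rank C_0 − rank ∂_1 = 9 − 8 = 1, and the invariant factors of ∂_1 are all 1, so H_0 = Z.
  H_1: rank ker ∂_1 − rank ∂_2 = (12 − 8) − 0 = 4, and there is no ∂_2, so H_1 = Z^4.

H_0 = Z,  H_1 = Z^4.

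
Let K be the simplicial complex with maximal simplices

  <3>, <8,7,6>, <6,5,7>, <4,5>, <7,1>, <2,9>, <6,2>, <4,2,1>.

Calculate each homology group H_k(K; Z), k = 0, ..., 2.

Fix the vertex order 1 < 2 < 3 < 4 < 5 < 6 < 7 < 8 < 9 and write every simplex with vertices in increasing order. Then dim K = 2 and the simplices of K are:

  0-simplices (9): [1], [2], [3], [4], [5], [6], [7], [8], [9]
  1-simplices (12): [1,2], [1,4], [1,7], [2,4], [2,6], [2,9], [4,5], [5,6], [5,7], [6,7], [6,8], [7,8]
  2-simplices (3): [1,2,4], [5,6,7], [6,7,8]

so the chain groups are C_0 ≅ Z^9, C_1 ≅ Z^12, C_2 ≅ Z^3.

The boundary map ∂_1: C_1 → C_0 is given by ∂[p,q] = [q] − [p].
As a 9×12 matrix over Z this has rank 7, with invariant factors (1,1,1,1,1,1,1).

∂_2: C_2 → C_1 acts by ∂[p,q,r] = [q,r] − [p,r] + [p,q]. For instance
  ∂[6,7,8] = [7,8] − [6,8] + [6,7],
  ∂[5,6,7] = [6,7] − [5,7] + [5,6].
This gives a 12×3 integer matrix of rank 3; reducing to Smith normal form yields diagonal entries (1,1,1).

Now H_k = ker ∂_k / im ∂_{k+1}, so:

  H_0: rank C_0 − rank ∂_1 = 9 − 7 = 2, and the invariant factors of ∂_1 are all 1, so H_0 = Z^2.
  H_1: rank ker ∂_1 − rank ∂_2 = (12 − 7) − 3 = 2, and the invariant factors of ∂_2 are all 1, so H_1 = Z^2.
  H_2: rank ker ∂_2 − rank ∂_3 = (3 − 3) − 0 = 0, and there is no ∂_3, so H_2 = 0.

H_0 ≅ Z^2,  H_1 ≅ Z^2,  H_2 = 0.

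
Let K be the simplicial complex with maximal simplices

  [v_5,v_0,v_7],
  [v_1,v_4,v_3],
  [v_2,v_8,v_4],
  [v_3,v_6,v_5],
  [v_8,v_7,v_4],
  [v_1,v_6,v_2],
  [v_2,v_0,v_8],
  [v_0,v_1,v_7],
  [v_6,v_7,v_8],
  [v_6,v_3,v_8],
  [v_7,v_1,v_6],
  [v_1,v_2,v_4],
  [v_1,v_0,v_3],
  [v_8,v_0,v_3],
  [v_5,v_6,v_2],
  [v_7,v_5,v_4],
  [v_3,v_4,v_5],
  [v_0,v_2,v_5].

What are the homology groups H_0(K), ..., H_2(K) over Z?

Order the vertices as v_0 < v_1 < v_2 < v_3 < v_4 < v_5 < v_6 < v_7 < v_8. Listing each simplex with vertices in this order, K has dimension 2 with simplices:

  0-simplices (9): [v_0], [v_1], [v_2], [v_3], [v_4], [v_5], [v_6], [v_7], [v_8]
  1-simplices (27): (27 of them)
  2-simplices (18): (18 of them)

Hence C_0 ≅ Z^9, C_1 ≅ Z^27, C_2 ≅ Z^18.

The boundary map ∂_1: C_1 → C_0 maps an edge to its endpoints' difference, ∂[p,q] = q − p. For instance
  ∂[v_3,v_5] = [v_5] − [v_3].
This gives a 9×27 integer matrix of rank 8; reducing to Smith normal form yields diagonal entries (1,1,1,1,1,1,1,1).

The boundary map ∂_2: C_2 → C_1 acts by ∂[p,q,r] = [q,r] − [p,r] + [p,q]. For instance
  ∂[v_3,v_6,v_8] = [v_6,v_8] − [v_3,v_8] + [v_3,v_6],
  ∂[v_1,v_2,v_4] = [v_2,v_4] − [v_1,v_4] + [v_1,v_2].
The 27×18 boundary matrix has rank 17 and Smith normal form diag(1,1,1,1,1,1,1,1,1,1,1,1,1,1,1,1,1).

From H_k ≅ ker(∂_k) / im(∂_{k+1}) we obtain:

  H_0: rank C_0 − rank ∂_1 = 9 − 8 = 1, and the invariant factors of ∂_1 are all 1, so H_0 ≅ Z.
  H_1: rank ker ∂_1 − rank ∂_2 = (27 − 8) − 17 = 2, and the invariant factors of ∂_2 are all 1, so H_1 ≅ Z^2.
  H_2: rank ker ∂_2 − rank ∂_3 = (18 − 17) − 0 = 1, and there is no ∂_3, so H_2 ≅ Z.

As a check, the Euler characteristic is 9 − 27 + 18 = 0, which agrees with 1 − 2 + 1 = 0.
(K is a triangulation of the torus T^2.)

H_0 ≅ Z,  H_1 ≅ Z^2,  H_2 ≅ Z.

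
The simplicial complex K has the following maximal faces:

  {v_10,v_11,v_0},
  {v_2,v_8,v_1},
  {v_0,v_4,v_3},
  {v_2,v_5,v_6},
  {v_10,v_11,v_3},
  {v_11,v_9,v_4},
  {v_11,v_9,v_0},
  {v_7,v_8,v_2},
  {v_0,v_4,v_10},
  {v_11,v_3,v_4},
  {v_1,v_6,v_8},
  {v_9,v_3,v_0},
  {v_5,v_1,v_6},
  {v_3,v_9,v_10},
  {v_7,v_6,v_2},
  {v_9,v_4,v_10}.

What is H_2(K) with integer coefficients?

H_2 = 0.

We work with the vertex ordering v_0 < v_1 < v_2 < v_3 < v_4 < v_5 < v_6 < v_7 < v_8 < v_9 < v_10 < v_11. The simplices of K, each written with vertices in increasing order, are:

  0-simplices (12): [v_0], [v_1], [v_2], [v_3], [v_4], [v_5], [v_6], [v_7], [v_8], [v_9], [v_10], [v_11]
  1-simplices (27): (27 of them)
  2-simplices (16): (16 of them)

giving chain groups C_0 ≅ Z^12, C_1 ≅ Z^27, C_2 ≅ Z^16.

The boundary map ∂_1: C_1 → C_0 is given by ∂[p,q] = [q] − [p].
The resulting 12×27 matrix has rank 10, and its Smith normal form has invariant factors (1,1,1,1,1,1,1,1,1,1).

∂_2: C_2 → C_1 acts by ∂[p,q,r] = [q,r] − [p,r] + [p,q]. For instance
  ∂[v_0,v_3,v_9] = [v_3,v_9] − [v_0,v_9] + [v_0,v_3],
  ∂[v_1,v_5,v_6] = [v_5,v_6] − [v_1,v_6] + [v_1,v_5].
The resulting 27×16 matrix has rank 16, and its Smith normal form has invariant factors (1,1,1,1,1,1,1,1,1,1,1,1,1,1,1,2).

Reading off H_k = ker ∂_k / im ∂_{k+1}:

  H_2: rank ker ∂_2 − rank ∂_3 = (16 − 16) − 0 = 0, and there is no ∂_3, so H_2 ≅ 0.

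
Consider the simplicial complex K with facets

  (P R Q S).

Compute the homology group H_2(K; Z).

Take the total order P < Q < R < S on the vertex set. Then K (dimension 3) consists of the simplices:

  0-simplices (4): P, Q, R, S
  1-simplices (6): PQ, PR, PS, QR, QS, RS
  2-simplices (4): PQR, PQS, PRS, QRS
  3-simplices (1): PQRS

Hence C_0 ≅ Z^4, C_1 ≅ Z^6, C_2 ≅ Z^4, C_3 ≅ Z^1.

The boundary map ∂_1: C_1 → C_0 maps an edge to its endpoints' difference, ∂[p,q] = q − p.
The resulting 4×6 matrix has rank 3, and its Smith normal form has invariant factors (1,1,1).

∂_2: C_2 → C_1 maps a triangle to the signed sum of its edges. For instance
  ∂QRS = RS − QS + QR,
  ∂PRS = RS − PS + PR.
The resulting 6×4 matrix has rank 3, and its Smith normal form has invariant factors (1,1,1).

The boundary map ∂_3: C_3 → C_2 sends each 3-simplex σ to the alternating sum Σ_i (−1)^i (σ with its i-th vertex removed). For instance
  ∂PQRS = QRS − PRS + PQS − PQR.
The resulting 4×1 matrix has rank 1, and its Smith normal form has invariant factors (1).

Now H_k = ker ∂_k / im ∂_{k+1}, so:

  H_2: rank ker ∂_2 − rank ∂_3 = (4 − 3) − 1 = 0, and the invariant factors of ∂_3 are all 1, so H_2 = 0.

(K is a triangulation of the 3-simplex.)

H_2 ≅ 0.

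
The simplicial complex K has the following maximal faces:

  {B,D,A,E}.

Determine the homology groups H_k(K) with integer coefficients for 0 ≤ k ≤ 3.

K has 4 vertices, 6 edges, 4 triangles, 1 3-simplex.
rank ∂_0 = 0, rank ∂_1 = 3 ⇒ b_0 = 4 − 0 − 3 = 1; all invariant factors of ∂_1 are 1 so no torsion. So H_0 ≅ Z.
rank ∂_1 = 3, rank ∂_2 = 3 ⇒ b_1 = 6 − 3 − 3 = 0; all invariant factors of ∂_2 are 1 so no torsion. So H_1 ≅ 0.
rank ∂_2 = 3, rank ∂_3 = 1 ⇒ b_2 = 4 − 3 − 1 = 0; all invariant factors of ∂_3 are 1 so no torsion. So H_2 ≅ 0.
rank ∂_3 = 1, rank ∂_4 = 0 ⇒ b_3 = 1 − 1 − 0 = 0. So H_3 ≅ 0.

H_0 = Z,  H_1 = 0,  H_2 = 0,  H_3 = 0.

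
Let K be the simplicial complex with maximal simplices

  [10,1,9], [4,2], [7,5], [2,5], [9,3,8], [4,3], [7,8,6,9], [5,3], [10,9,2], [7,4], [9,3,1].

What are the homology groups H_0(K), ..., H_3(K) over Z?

H_0 ≅ Z,  H_1 ≅ Z^4,  H_2 = 0,  H_3 = 0.

Fix the vertex order 1 < 2 < 3 < 4 < 5 < 6 < 7 < 8 < 9 < 10 and write every simplex with vertices in increasing order. Then dim K = 3 and the simplices of K are:

  0-simplices (10): [1], [2], [3], [4], [5], [6], [7], [8], [9], [10]
  1-simplices (20): [1,3], [1,9], [1,10], [2,4], [2,5], [2,9], [2,10], [3,4], [3,5], [3,8], [3,9], [4,7], [5,7], [6,7], [6,8], [6,9], [7,8], [7,9], [8,9], [9,10]
  2-simplices (8): [1,3,9], [1,9,10], [2,9,10], [3,8,9], [6,7,8], [6,7,9], [6,8,9], [7,8,9]
  3-simplices (1): [6,7,8,9]

so the chain groups are C_0 ≅ Z^10, C_1 ≅ Z^20, C_2 ≅ Z^8, C_3 ≅ Z^1.

Boundary ∂_1: C_1 → C_0 sends each edge [p,q] (with p < q) to q − p.
The 10×20 boundary matrix has rank 9 and Smith normal form diag(1,1,1,1,1,1,1,1,1).

The boundary map ∂_2: C_2 → C_1 maps a triangle to the signed sum of its edges. For instance
  ∂[6,7,9] = [7,9] − [6,9] + [6,7],
  ∂[2,9,10] = [9,10] − [2,10] + [2,9].
This gives a 20×8 integer matrix of rank 7; reducing to Smith normal form yields diagonal entries (1,1,1,1,1,1,1).

The boundary map ∂_3: C_3 → C_2 sends each 3-simplex σ to the alternating sum Σ_i (−1)^i (σ with its i-th vertex removed). For instance
  ∂[6,7,8,9] = [7,8,9] − [6,8,9] + [6,7,9] − [6,7,8].
This gives a 8×1 integer matrix of rank 1; reducing to Smith normal form yields diagonal entries (1).

Computing H_k = (kernel of ∂_k) / (image of ∂_{k+1}):

  H_0: rank C_0 − rank ∂_1 = 10 − 9 = 1, and the invariant factors of ∂_1 are all 1, so H_0 ≅ Z.
  H_1: rank ker ∂_1 − rank ∂_2 = (20 − 9) − 7 = 4, and the invariant factors of ∂_2 are all 1, so H_1 ≅ Z^4.
  H_2: rank ker ∂_2 − rank ∂_3 = (8 − 7) − 1 = 0, and the invariant factors of ∂_3 are all 1, so H_2 ≅ 0.
  H_3: rank ker ∂_3 − rank ∂_4 = (1 − 1) − 0 = 0, and there is no ∂_4, so H_3 ≅ 0.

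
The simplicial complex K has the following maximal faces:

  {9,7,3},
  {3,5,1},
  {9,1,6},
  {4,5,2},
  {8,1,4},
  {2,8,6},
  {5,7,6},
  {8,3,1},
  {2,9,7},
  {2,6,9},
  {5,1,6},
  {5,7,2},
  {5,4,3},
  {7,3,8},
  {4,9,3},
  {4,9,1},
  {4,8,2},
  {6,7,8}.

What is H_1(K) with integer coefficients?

H_1 = Z ⊕ Z/2Z.

Fix the vertex order 1 < 2 < 3 < 4 < 5 < 6 < 7 < 8 < 9 and write every simplex with vertices in increasing order. Then dim K = 2 and the simplices of K are:

  0-simplices (9): [1], [2], [3], [4], [5], [6], [7], [8], [9]
  1-simplices (27): (27 of them)
  2-simplices (18): [1,3,5], [1,3,8], [1,4,8], [1,4,9], [1,5,6], [1,6,9], [2,4,5], [2,4,8], [2,5,7], [2,6,8], [2,6,9], [2,7,9], [3,4,5], [3,4,9], [3,7,8], [3,7,9], [5,6,7], [6,7,8]

so the chain groups are C_0 ≅ Z^9, C_1 ≅ Z^27, C_2 ≅ Z^18.

The boundary map ∂_1: C_1 → C_0 is given by ∂[p,q] = [q] − [p].
As a 9×27 matrix over Z this has rank 8, with invariant factors (1,1,1,1,1,1,1,1).

The boundary map ∂_2: C_2 → C_1 sends each 2-simplex [p,q,r] to [q,r] − [p,r] + [p,q]. For instance
  ∂[1,3,5] = [3,5] − [1,5] + [1,3],
  ∂[2,4,5] = [4,5] − [2,5] + [2,4].
The resulting 27×18 matrix has rank 18, and its Smith normal form has invariant factors (1,1,1,1,1,1,1,1,1,1,1,1,1,1,1,1,1,2).

From H_k ≅ ker(∂_k) / im(∂_{k+1}) we obtain:

  H_1: rank ker ∂_1 − rank ∂_2 = (27 − 8) − 18 = 1, and ∂_2 has invariant factor 2 > 1, so H_1 = Z ⊕ Z/2Z.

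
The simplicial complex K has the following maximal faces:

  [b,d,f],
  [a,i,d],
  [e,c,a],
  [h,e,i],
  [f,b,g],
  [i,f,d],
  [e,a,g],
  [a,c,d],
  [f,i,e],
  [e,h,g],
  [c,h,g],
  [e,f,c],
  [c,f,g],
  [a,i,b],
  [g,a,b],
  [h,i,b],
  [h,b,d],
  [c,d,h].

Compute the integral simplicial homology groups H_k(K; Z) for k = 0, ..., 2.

K has 9 vertices, 27 edges, 18 triangles.
rank ∂_0 = 0, rank ∂_1 = 8 ⇒ b_0 = 9 − 0 − 8 = 1; all invariant factors of ∂_1 are 1 so no torsion. So H_0 = Z.
rank ∂_1 = 8, rank ∂_2 = 18 ⇒ b_1 = 27 − 8 − 18 = 1; ∂_2 has invariant factor(s) [2] giving torsion. So H_1 = Z ⊕ Z/2Z.
rank ∂_2 = 18, rank ∂_3 = 0 ⇒ b_2 = 18 − 18 − 0 = 0. So H_2 = 0.

H_0 ≅ Z,  H_1 ≅ Z ⊕ Z/2Z,  H_2 = 0.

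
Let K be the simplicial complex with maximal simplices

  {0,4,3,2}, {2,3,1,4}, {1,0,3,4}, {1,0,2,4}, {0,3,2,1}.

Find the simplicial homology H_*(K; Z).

K has 5 vertices, 10 edges, 10 triangles, 5 3-simplices.
rank ∂_0 = 0, rank ∂_1 = 4 ⇒ b_0 = 5 − 0 − 4 = 1; all invariant factors of ∂_1 are 1 so no torsion. So H_0 = Z.
rank ∂_1 = 4, rank ∂_2 = 6 ⇒ b_1 = 10 − 4 − 6 = 0; all invariant factors of ∂_2 are 1 so no torsion. So H_1 = 0.
rank ∂_2 = 6, rank ∂_3 = 4 ⇒ b_2 = 10 − 6 − 4 = 0; all invariant factors of ∂_3 are 1 so no torsion. So H_2 = 0.
rank ∂_3 = 4, rank ∂_4 = 0 ⇒ b_3 = 5 − 4 − 0 = 1. So H_3 = Z.

H_0 = Z,  H_1 = 0,  H_2 = 0,  H_3 = Z.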